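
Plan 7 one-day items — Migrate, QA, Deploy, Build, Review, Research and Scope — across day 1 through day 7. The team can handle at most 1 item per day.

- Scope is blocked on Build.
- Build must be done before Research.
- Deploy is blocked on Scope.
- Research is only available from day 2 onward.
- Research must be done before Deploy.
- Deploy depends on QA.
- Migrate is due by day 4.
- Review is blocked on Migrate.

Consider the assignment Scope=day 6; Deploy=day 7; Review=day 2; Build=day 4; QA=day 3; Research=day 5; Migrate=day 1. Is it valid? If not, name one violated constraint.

Deploy is blocked on Scope — holds.
Review is blocked on Migrate — holds.
The team can handle at most 1 item per day — holds.
Research is only available from day 2 onward — holds.
Research must be done before Deploy — holds.
Migrate is due by day 4 — holds.
Scope is blocked on Build — holds.
Build must be done before Research — holds.
Deploy depends on QA — holds.

Yes, all constraints hold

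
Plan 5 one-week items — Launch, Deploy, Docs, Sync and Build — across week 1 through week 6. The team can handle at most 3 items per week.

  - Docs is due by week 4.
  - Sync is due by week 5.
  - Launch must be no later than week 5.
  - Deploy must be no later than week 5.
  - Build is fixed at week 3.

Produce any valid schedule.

Deploy -> week 1, Build -> week 3, Launch -> week 1, Docs -> week 1, Sync -> week 2

Checking: Build=week 3 in [week 3,week 3]; Launch=week 1 in [week 1,week 5]; Deploy=week 1 in [week 1,week 5]; Sync=week 2 in [week 1,week 5]; Docs=week 1 in [week 1,week 4]; max 3 per week (cap 3).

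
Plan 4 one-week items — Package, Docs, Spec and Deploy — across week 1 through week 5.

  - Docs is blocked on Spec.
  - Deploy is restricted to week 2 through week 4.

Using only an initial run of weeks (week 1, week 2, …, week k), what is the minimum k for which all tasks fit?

2

The precedence chain requires at least 2 distinct weeks.
2 works (last occupied week: week 2): for example Docs in week 2, Deploy in week 2, Spec in week 1, Package in week 1.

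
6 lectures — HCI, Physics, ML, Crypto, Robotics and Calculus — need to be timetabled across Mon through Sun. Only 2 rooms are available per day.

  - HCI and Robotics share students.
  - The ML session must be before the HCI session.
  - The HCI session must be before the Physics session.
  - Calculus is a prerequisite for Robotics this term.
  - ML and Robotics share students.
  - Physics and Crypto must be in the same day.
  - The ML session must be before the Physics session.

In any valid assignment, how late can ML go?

Fri

Downstream work caps ML at Fri.
ML at Fri is achievable: Crypto in Sun; Calculus in Mon; Physics in Sun; ML in Fri; HCI in Sat; Robotics in Tue.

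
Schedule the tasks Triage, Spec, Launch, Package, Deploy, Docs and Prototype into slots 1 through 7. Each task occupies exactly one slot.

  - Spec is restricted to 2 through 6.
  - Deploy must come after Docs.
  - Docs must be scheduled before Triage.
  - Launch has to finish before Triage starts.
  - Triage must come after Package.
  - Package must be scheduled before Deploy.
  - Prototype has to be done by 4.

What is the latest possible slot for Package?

Downstream work caps Package at 6.
Package at 6 is achievable: Package=6, Prototype=1, Launch=1, Deploy=7, Docs=1, Spec=2, Triage=7.

6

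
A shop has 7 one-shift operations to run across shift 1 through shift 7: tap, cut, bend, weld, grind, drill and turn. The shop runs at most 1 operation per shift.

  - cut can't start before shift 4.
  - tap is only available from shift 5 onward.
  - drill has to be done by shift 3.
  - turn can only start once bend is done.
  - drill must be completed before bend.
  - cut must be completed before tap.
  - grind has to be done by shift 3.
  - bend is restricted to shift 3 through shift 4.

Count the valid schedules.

42

Splitting on tap: it can be shift 5 (4), shift 6 (14), shift 7 (24). Listing each branch's schedules as (cut, bend, weld, grind, drill, turn) by shift number:
tap=shift 5: (4,3,6,1,2,7) (4,3,6,2,1,7) (4,3,7,1,2,6) (4,3,7,2,1,6) — 4.
tap=shift 6: (4,3,5,1,2,7) (4,3,5,2,1,7) (4,3,7,1,2,5) (4,3,7,2,1,5) (5,3,4,1,2,7) (5,3,4,2,1,7) (5,3,7,1,2,4) (5,3,7,2,1,4) (5,4,1,2,3,7) (5,4,1,3,2,7) (5,4,2,1,3,7) (5,4,2,3,1,7) (5,4,3,1,2,7) (5,4,3,2,1,7) — 14.
tap=shift 7: (4,3,5,1,2,6) (4,3,5,2,1,6) (4,3,6,1,2,5) (4,3,6,2,1,5) (5,3,4,1,2,6) (5,3,4,2,1,6) (5,3,6,1,2,4) (5,3,6,2,1,4) (5,4,1,2,3,6) (5,4,1,3,2,6) (5,4,2,1,3,6) (5,4,2,3,1,6) (5,4,3,1,2,6) (5,4,3,2,1,6) (6,3,4,1,2,5) (6,3,4,2,1,5) (6,3,5,1,2,4) (6,3,5,2,1,4) (6,4,1,2,3,5) (6,4,1,3,2,5) (6,4,2,1,3,5) (6,4,2,3,1,5) (6,4,3,1,2,5) (6,4,3,2,1,5) — 24.
Summing: 4 + 14 + 24 = 42.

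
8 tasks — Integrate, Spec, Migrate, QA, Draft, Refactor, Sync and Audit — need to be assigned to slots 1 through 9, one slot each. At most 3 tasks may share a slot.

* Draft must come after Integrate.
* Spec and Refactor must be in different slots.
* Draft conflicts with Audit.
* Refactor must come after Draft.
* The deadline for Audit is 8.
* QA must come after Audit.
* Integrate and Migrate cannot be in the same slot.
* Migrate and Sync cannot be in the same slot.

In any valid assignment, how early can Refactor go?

3

Precedence pushes Refactor to at least 3.
Refactor at 3 is achievable: QA=2, Audit=1, Migrate=2, Refactor=3, Draft=2, Sync=3, Spec=1, Integrate=1.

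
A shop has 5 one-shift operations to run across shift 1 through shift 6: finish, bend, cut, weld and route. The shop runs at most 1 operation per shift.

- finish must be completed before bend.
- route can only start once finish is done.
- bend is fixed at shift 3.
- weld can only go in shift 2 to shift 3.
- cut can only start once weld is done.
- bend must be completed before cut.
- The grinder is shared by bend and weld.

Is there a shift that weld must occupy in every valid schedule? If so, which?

shift 2

weld's window is shift 2–shift 3.
bend is fixed at shift 3, and weld can't share a shift with bend.
So weld must be shift 2.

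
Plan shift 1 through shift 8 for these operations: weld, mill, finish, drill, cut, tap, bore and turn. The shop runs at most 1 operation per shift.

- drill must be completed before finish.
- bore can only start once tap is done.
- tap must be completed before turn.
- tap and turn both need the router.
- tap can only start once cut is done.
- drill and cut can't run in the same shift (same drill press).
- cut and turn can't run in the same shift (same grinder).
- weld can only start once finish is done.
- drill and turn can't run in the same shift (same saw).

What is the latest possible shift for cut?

shift 5

Downstream work caps cut at shift 6.
cut at shift 5 is achievable: tap -> shift 6, weld -> shift 3, drill -> shift 1, turn -> shift 8, mill -> shift 4, cut -> shift 5, finish -> shift 2, bore -> shift 7.
Nothing later works — the conflict and capacity constraints rule out every shift after shift 5.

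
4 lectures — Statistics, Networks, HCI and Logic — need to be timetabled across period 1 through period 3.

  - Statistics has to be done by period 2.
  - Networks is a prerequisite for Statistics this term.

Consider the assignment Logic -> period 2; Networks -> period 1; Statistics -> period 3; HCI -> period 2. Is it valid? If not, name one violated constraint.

Statistics has to be done by period 2 — violated.
Networks is a prerequisite for Statistics this term — holds.

No — it violates: Statistics has to be done by period 2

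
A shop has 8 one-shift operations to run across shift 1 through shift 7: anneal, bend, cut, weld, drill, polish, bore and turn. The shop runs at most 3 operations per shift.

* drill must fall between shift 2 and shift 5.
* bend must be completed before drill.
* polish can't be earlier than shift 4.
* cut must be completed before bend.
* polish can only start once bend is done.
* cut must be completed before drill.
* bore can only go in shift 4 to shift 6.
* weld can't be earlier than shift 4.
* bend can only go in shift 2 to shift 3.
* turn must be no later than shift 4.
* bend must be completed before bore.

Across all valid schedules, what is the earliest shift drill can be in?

Drill is available from shift 2; precedence pushes drill to at least shift 3; drill's own window allows nothing later than shift 5.
drill at shift 3 is achievable: bend in shift 2, bore in shift 4, weld in shift 4, drill in shift 3, anneal in shift 1, turn in shift 1, cut in shift 1, polish in shift 4.

shift 3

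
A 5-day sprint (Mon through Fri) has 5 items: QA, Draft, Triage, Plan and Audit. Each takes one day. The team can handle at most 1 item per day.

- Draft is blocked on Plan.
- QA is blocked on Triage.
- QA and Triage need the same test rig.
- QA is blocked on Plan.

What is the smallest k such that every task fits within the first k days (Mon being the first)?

5 days

The precedence chain requires at least 2 distinct days.
With at most 1 per day and 5 tasks, at least 5 days are needed.
5 works (last occupied day: Fri): for example QA -> Wed, Plan -> Mon, Triage -> Tue, Draft -> Thu, Audit -> Fri.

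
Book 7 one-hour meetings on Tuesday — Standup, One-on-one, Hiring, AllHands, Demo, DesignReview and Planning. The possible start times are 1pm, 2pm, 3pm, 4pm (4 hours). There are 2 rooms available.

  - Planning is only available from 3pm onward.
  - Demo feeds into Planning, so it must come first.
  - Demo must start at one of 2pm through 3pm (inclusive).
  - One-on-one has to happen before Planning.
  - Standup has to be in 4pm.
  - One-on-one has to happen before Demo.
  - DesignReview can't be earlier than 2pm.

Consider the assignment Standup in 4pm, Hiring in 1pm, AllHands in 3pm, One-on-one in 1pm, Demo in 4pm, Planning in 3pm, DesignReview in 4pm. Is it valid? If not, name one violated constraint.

No. There are 2 rooms available is not satisfied.

There are 2 rooms available — violated.
DesignReview can't be earlier than 2pm — holds.
One-on-one has to happen before Demo — holds.
Demo must start at one of 2pm through 3pm (inclusive) — violated.
Demo feeds into Planning, so it must come first — violated.
Planning is only available from 3pm onward — holds.
One-on-one has to happen before Planning — holds.
Standup has to be in 4pm — holds.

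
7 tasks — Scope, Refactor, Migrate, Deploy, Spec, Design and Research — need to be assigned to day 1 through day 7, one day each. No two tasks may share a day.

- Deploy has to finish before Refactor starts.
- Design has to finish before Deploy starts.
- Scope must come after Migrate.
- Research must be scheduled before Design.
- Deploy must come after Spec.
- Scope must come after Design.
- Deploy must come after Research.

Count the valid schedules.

Splitting on Scope: it can be day 4 (3), day 5 (12), day 6 (15), day 7 (18). Listing each branch's schedules as (Refactor, Migrate, Deploy, Spec, Design, Research) by day number:
Scope=day 4: (7,1,6,5,3,2) (7,2,6,5,3,1) (7,3,6,5,2,1) — 3.
Scope=day 5: (7,1,6,2,4,3) (7,1,6,3,4,2) (7,1,6,4,3,2) (7,2,6,1,4,3) (7,2,6,3,4,1) (7,2,6,4,3,1) (7,3,6,1,4,2) (7,3,6,2,4,1) (7,3,6,4,2,1) (7,4,6,1,3,2) (7,4,6,2,3,1) (7,4,6,3,2,1) — 12.
Scope=day 6: (7,1,5,2,4,3) (7,1,5,3,4,2) (7,1,5,4,3,2) (7,2,5,1,4,3) (7,2,5,3,4,1) (7,2,5,4,3,1) (7,3,5,1,4,2) (7,3,5,2,4,1) (7,3,5,4,2,1) (7,4,5,1,3,2) (7,4,5,2,3,1) (7,4,5,3,2,1) (7,5,4,1,3,2) (7,5,4,2,3,1) (7,5,4,3,2,1) — 15.
Scope=day 7: (5,6,4,1,3,2) (5,6,4,2,3,1) (5,6,4,3,2,1) (6,1,5,2,4,3) (6,1,5,3,4,2) (6,1,5,4,3,2) (6,2,5,1,4,3) (6,2,5,3,4,1) (6,2,5,4,3,1) (6,3,5,1,4,2) (6,3,5,2,4,1) (6,3,5,4,2,1) (6,4,5,1,3,2) (6,4,5,2,3,1) (6,4,5,3,2,1) (6,5,4,1,3,2) (6,5,4,2,3,1) (6,5,4,3,2,1) — 18.
Summing: 3 + 12 + 15 + 18 = 48.

48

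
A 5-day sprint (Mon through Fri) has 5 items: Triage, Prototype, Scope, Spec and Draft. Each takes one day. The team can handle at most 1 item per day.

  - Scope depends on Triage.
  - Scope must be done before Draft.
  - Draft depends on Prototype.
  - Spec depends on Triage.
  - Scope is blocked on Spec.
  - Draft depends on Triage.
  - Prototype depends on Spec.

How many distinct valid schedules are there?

Enumerating: Spec=Tue; Draft=Fri; Scope=Wed; Prototype=Thu; Triage=Mon | Draft -> Fri; Spec -> Tue; Scope -> Thu; Prototype -> Wed; Triage -> Mon.

2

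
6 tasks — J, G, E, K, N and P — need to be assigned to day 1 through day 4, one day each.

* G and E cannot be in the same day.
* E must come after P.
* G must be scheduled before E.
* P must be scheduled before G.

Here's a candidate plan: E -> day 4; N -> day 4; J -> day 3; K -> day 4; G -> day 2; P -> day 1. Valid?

E must come after P — holds.
P must be scheduled before G — holds.
G and E cannot be in the same day — holds.
G must be scheduled before E — holds.

Yes, all constraints hold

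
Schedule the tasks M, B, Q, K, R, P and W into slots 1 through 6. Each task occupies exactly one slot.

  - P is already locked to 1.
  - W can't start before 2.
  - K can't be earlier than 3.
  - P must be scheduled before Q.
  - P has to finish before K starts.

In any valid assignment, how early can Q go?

2

Precedence pushes Q to at least 2.
Q at 2 is achievable: Q -> 2, M -> 1, P -> 1, K -> 3, W -> 2, R -> 1, B -> 1.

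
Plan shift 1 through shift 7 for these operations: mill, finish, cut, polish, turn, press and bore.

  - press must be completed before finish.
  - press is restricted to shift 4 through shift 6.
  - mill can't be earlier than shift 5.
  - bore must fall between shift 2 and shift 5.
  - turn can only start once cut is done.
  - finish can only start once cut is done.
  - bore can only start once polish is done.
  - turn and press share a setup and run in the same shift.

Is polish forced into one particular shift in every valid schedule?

polish can be shift 1 (e.g. press=shift 4, turn=shift 4, cut=shift 1, finish=shift 5, bore=shift 2, mill=shift 5, polish=shift 1) or shift 2 (e.g. bore -> shift 3, press -> shift 4, polish -> shift 2, finish -> shift 5, turn -> shift 4, cut -> shift 1, mill -> shift 5).

No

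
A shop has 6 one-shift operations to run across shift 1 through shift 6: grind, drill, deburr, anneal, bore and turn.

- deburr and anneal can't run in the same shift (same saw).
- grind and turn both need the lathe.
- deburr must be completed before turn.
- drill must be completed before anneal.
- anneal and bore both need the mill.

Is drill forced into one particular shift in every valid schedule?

No

drill can be shift 1 (e.g. bore in shift 1; anneal in shift 2; grind in shift 1; turn in shift 2; deburr in shift 1; drill in shift 1) or shift 2 (e.g. turn=shift 2, deburr=shift 1, grind=shift 1, bore=shift 1, anneal=shift 3, drill=shift 2).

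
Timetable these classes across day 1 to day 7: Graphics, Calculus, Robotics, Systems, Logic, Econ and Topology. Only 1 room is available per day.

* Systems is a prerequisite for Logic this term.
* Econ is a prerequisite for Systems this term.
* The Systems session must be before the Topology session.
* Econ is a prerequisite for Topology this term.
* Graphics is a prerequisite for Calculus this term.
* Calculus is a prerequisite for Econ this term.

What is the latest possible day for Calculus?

Precedence pushes Calculus to at least day 2; downstream work caps Calculus at day 4.
Calculus at day 3 is achievable: Logic in day 7, Robotics in day 2, Topology in day 6, Calculus in day 3, Graphics in day 1, Econ in day 4, Systems in day 5.
Nothing later works — the capacity limit rule out every day after day 3.

day 3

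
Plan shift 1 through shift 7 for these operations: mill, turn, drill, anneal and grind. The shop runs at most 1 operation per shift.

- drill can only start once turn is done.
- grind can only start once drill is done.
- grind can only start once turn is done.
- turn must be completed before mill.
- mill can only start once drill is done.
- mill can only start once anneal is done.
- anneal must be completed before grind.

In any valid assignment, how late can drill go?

Precedence pushes drill to at least shift 2; downstream work caps drill at shift 6.
drill at shift 5 is achievable: anneal -> shift 2, mill -> shift 6, turn -> shift 1, grind -> shift 7, drill -> shift 5.
Nothing later works — the capacity limit rule out every shift after shift 5.

shift 5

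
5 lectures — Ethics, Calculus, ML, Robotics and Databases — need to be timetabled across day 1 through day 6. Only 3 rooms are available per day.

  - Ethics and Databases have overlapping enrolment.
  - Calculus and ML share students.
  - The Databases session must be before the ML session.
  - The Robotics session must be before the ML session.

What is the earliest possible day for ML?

Precedence pushes ML to at least day 2.
ML at day 2 is achievable: Calculus=day 1, ML=day 2, Ethics=day 2, Robotics=day 1, Databases=day 1.

day 2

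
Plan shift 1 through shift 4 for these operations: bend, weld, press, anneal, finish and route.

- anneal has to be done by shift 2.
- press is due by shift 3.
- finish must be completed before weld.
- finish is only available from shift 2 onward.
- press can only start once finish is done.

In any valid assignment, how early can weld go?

shift 3

Precedence pushes weld to at least shift 3.
weld at shift 3 is achievable: weld -> shift 3; finish -> shift 2; press -> shift 3; anneal -> shift 1; bend -> shift 1; route -> shift 1.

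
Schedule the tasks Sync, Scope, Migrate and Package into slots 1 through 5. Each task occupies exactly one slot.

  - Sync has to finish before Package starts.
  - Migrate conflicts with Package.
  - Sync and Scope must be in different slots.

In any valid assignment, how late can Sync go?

4

Downstream work caps Sync at 4.
Sync at 4 is achievable: Package in 5, Migrate in 1, Sync in 4, Scope in 1.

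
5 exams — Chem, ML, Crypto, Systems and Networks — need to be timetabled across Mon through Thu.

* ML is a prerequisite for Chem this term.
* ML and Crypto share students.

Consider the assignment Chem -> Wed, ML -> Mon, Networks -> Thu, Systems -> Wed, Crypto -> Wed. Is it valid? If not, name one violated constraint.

ML is a prerequisite for Chem this term — holds.
ML and Crypto share students — holds.

Yes, all constraints hold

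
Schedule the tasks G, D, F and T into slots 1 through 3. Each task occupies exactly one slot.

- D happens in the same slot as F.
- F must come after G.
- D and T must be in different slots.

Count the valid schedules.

6

Splitting on G: it can be 1 (4), 2 (2). Listing each branch's schedules as (D, F, T):
G=1: (2,2,1) (2,2,3) (3,3,1) (3,3,2) — 4.
G=2: (3,3,1) (3,3,2) — 2.
Summing: 4 + 2 = 6.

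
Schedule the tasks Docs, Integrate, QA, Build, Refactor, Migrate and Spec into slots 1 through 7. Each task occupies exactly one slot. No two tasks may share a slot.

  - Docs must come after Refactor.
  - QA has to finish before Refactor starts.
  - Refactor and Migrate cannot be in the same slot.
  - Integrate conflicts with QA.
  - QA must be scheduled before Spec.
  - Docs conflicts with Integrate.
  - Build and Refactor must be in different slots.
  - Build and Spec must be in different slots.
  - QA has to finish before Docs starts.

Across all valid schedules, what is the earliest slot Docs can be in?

3

Precedence pushes Docs to at least 3.
Docs at 3 is achievable: Docs=3, Build=6, Integrate=5, Spec=4, Migrate=7, QA=1, Refactor=2.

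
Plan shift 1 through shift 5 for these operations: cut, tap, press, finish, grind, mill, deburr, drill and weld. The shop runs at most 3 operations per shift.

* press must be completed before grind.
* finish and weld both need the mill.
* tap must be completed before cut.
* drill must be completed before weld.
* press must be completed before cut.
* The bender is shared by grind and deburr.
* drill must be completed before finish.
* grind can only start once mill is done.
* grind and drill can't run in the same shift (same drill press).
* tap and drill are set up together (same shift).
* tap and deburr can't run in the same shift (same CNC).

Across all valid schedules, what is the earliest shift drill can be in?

Downstream work caps drill at shift 4.
drill at shift 1 is achievable: grind=shift 3; mill=shift 2; drill=shift 1; finish=shift 2; deburr=shift 4; cut=shift 2; press=shift 1; tap=shift 1; weld=shift 3.

shift 1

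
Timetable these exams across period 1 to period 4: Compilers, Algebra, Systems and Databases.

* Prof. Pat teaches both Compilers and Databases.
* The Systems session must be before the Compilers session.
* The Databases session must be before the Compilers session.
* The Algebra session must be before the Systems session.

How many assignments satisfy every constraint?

Splitting on Compilers: it can be period 3 (2), period 4 (9). Listing each branch's schedules as (Algebra, Systems, Databases) by period number:
Compilers=period 3: (1,2,1) (1,2,2) — 2.
Compilers=period 4: (1,2,1) (1,2,2) (1,2,3) (1,3,1) (1,3,2) (1,3,3) (2,3,1) (2,3,2) (2,3,3) — 9.
Summing: 2 + 9 = 11.

11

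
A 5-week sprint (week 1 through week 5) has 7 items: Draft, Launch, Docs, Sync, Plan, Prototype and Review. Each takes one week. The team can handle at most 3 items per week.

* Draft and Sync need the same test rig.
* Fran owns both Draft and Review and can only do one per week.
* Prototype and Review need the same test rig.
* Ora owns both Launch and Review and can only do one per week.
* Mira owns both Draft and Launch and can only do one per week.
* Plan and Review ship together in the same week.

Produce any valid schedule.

Review in week 3, Docs in week 1, Sync in week 2, Plan in week 3, Prototype in week 1, Launch in week 2, Draft in week 1

Checking: Draft(week 1) != Review(week 3); Draft(week 1) != Launch(week 2); Prototype(week 1) != Review(week 3); Launch(week 2) != Review(week 3); Draft(week 1) != Sync(week 2); Plan = Review = week 3; max 3 per week (cap 3).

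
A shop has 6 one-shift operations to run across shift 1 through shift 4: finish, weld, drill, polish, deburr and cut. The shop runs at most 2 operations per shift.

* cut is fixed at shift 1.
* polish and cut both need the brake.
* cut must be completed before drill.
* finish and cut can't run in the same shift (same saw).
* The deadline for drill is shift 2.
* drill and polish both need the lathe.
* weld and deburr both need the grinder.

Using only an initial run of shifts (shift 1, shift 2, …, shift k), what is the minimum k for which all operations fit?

The precedence chain requires at least 2 distinct shifts.
With at most 2 per shift and 6 operations, at least 3 shifts are needed.
3 works (last occupied shift: shift 3): for example finish=shift 2, drill=shift 2, deburr=shift 3, cut=shift 1, polish=shift 3, weld=shift 1.

3 shifts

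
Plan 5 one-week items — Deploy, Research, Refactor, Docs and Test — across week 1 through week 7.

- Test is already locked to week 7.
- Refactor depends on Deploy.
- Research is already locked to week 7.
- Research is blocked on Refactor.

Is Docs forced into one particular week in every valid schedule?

No

Docs can be week 1 (e.g. Deploy=week 1, Docs=week 1, Test=week 7, Refactor=week 2, Research=week 7) or week 2 (e.g. Docs=week 2; Deploy=week 1; Research=week 7; Refactor=week 2; Test=week 7).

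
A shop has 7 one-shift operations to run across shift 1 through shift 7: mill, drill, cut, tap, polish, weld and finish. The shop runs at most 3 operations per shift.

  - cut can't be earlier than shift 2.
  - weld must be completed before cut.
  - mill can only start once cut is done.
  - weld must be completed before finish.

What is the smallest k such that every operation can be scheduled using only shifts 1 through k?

3

The precedence chain requires at least 3 distinct shifts.
With at most 3 per shift and 7 operations, at least 3 shifts are needed.
3 works (last occupied shift: shift 3): for example drill -> shift 1; mill -> shift 3; polish -> shift 2; tap -> shift 1; finish -> shift 2; weld -> shift 1; cut -> shift 2.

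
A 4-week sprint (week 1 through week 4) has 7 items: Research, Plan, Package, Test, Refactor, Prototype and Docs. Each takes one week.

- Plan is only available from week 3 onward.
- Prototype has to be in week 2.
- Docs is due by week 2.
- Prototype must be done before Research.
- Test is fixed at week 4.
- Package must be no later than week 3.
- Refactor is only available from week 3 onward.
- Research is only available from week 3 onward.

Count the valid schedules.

48

Splitting on Research: it can be week 3 (24), week 4 (24). Listing each branch's schedules as (Plan, Package, Test, Refactor, Prototype, Docs) by week number:
Research=week 3: (3,1,4,3,2,1) (3,1,4,3,2,2) (3,1,4,4,2,1) (3,1,4,4,2,2) (3,2,4,3,2,1) (3,2,4,3,2,2) (3,2,4,4,2,1) (3,2,4,4,2,2) (3,3,4,3,2,1) (3,3,4,3,2,2) (3,3,4,4,2,1) (3,3,4,4,2,2) (4,1,4,3,2,1) (4,1,4,3,2,2) (4,1,4,4,2,1) (4,1,4,4,2,2) (4,2,4,3,2,1) (4,2,4,3,2,2) (4,2,4,4,2,1) (4,2,4,4,2,2) (4,3,4,3,2,1) (4,3,4,3,2,2) (4,3,4,4,2,1) (4,3,4,4,2,2) — 24.
Research=week 4: (3,1,4,3,2,1) (3,1,4,3,2,2) (3,1,4,4,2,1) (3,1,4,4,2,2) (3,2,4,3,2,1) (3,2,4,3,2,2) (3,2,4,4,2,1) (3,2,4,4,2,2) (3,3,4,3,2,1) (3,3,4,3,2,2) (3,3,4,4,2,1) (3,3,4,4,2,2) (4,1,4,3,2,1) (4,1,4,3,2,2) (4,1,4,4,2,1) (4,1,4,4,2,2) (4,2,4,3,2,1) (4,2,4,3,2,2) (4,2,4,4,2,1) (4,2,4,4,2,2) (4,3,4,3,2,1) (4,3,4,3,2,2) (4,3,4,4,2,1) (4,3,4,4,2,2) — 24.
Summing: 24 + 24 = 48.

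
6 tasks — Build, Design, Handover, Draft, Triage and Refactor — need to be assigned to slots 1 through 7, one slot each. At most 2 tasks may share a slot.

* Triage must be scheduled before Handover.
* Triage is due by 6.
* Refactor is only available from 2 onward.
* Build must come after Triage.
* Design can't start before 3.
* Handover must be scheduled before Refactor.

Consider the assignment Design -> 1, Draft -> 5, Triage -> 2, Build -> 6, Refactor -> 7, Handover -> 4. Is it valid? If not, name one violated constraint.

Invalid. Design can't start before 3.

Handover must be scheduled before Refactor — holds.
Build must come after Triage — holds.
Triage is due by 6 — holds.
Refactor is only available from 2 onward — holds.
At most 2 tasks may share a slot — holds.
Triage must be scheduled before Handover — holds.
Design can't start before 3 — violated.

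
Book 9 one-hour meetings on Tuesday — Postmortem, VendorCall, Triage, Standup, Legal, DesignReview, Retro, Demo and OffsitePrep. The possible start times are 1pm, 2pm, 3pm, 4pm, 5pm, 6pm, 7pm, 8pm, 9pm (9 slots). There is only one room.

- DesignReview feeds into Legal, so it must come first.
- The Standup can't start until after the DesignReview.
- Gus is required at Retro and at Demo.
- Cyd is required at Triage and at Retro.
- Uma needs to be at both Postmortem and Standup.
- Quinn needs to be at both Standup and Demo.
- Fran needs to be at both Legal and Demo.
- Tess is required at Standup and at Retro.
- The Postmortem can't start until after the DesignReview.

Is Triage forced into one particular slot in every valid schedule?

Triage can be 1pm (e.g. DesignReview in 2pm; Legal in 5pm; Triage in 1pm; Postmortem in 3pm; Demo in 8pm; OffsitePrep in 9pm; Standup in 4pm; Retro in 7pm; VendorCall in 6pm) or 2pm (e.g. Legal in 5pm; Standup in 4pm; OffsitePrep in 9pm; Demo in 8pm; Triage in 2pm; VendorCall in 6pm; DesignReview in 1pm; Postmortem in 3pm; Retro in 7pm).

No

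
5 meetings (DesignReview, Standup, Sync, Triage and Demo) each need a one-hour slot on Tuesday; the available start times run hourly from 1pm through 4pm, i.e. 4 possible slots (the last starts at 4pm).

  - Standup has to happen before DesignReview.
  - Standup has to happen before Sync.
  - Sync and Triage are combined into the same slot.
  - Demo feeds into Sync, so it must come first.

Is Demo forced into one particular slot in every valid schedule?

Demo can be 1pm (e.g. Sync -> 2pm, DesignReview -> 2pm, Triage -> 2pm, Demo -> 1pm, Standup -> 1pm) or 2pm (e.g. Triage=3pm; Sync=3pm; Demo=2pm; Standup=1pm; DesignReview=2pm).

No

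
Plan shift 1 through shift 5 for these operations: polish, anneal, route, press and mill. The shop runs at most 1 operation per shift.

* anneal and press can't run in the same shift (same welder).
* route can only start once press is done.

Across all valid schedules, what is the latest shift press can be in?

shift 4

Downstream work caps press at shift 4.
press at shift 4 is achievable: anneal -> shift 2, polish -> shift 1, mill -> shift 3, press -> shift 4, route -> shift 5.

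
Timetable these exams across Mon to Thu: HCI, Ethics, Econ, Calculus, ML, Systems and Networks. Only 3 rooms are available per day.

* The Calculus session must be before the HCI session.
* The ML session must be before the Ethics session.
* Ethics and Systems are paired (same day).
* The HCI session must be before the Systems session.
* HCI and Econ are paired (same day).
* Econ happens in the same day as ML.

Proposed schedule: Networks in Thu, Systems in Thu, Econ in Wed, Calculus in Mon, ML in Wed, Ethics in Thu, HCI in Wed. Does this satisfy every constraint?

Yes

The ML session must be before the Ethics session — holds.
Ethics and Systems are paired (same day) — holds.
The HCI session must be before the Systems session — holds.
The Calculus session must be before the HCI session — holds.
Econ happens in the same day as ML — holds.
Only 3 rooms are available per day — holds.
HCI and Econ are paired (same day) — holds.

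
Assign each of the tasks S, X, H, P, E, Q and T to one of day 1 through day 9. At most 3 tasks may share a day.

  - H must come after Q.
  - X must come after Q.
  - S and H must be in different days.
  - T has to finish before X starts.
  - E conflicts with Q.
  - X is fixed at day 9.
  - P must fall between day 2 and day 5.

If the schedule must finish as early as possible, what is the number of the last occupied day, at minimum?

9

The precedence chain requires at least 2 distinct days.
With at most 3 per day and 7 tasks, at least 3 days are needed.
X can't be placed before day 9, so the schedule must run through at least day 9.
9 works (last occupied day: day 9): for example X -> day 9, Q -> day 1, S -> day 1, E -> day 2, T -> day 1, H -> day 2, P -> day 2.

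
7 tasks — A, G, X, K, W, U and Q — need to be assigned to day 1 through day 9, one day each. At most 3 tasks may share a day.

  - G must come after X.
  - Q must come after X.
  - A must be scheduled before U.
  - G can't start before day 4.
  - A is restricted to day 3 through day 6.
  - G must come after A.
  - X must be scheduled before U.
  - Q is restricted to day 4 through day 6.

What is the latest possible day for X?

day 5

Downstream work caps X at day 5.
X at day 5 is achievable: K -> day 1; W -> day 1; X -> day 5; A -> day 3; Q -> day 6; U -> day 6; G -> day 6.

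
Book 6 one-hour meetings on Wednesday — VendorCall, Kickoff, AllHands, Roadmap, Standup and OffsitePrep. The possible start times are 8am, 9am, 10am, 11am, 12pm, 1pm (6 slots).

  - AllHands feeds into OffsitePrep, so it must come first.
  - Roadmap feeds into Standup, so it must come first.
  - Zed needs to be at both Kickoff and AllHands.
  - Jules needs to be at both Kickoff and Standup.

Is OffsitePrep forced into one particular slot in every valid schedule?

No

OffsitePrep can be 9am (e.g. Roadmap=8am, AllHands=8am, VendorCall=8am, Kickoff=10am, OffsitePrep=9am, Standup=9am) or 10am (e.g. Standup in 9am, Roadmap in 8am, Kickoff in 10am, VendorCall in 8am, OffsitePrep in 10am, AllHands in 8am).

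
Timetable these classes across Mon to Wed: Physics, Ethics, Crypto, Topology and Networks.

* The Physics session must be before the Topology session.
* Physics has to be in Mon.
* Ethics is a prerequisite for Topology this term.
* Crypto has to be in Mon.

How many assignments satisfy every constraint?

9

Splitting on Ethics: it can be Mon (6), Tue (3). Listing each branch's schedules as (Physics, Crypto, Topology, Networks):
Ethics=Mon: (Mon,Mon,Tue,Mon) (Mon,Mon,Tue,Tue) (Mon,Mon,Tue,Wed) (Mon,Mon,Wed,Mon) (Mon,Mon,Wed,Tue) (Mon,Mon,Wed,Wed) — 6.
Ethics=Tue: (Mon,Mon,Wed,Mon) (Mon,Mon,Wed,Tue) (Mon,Mon,Wed,Wed) — 3.
Summing: 6 + 3 = 9.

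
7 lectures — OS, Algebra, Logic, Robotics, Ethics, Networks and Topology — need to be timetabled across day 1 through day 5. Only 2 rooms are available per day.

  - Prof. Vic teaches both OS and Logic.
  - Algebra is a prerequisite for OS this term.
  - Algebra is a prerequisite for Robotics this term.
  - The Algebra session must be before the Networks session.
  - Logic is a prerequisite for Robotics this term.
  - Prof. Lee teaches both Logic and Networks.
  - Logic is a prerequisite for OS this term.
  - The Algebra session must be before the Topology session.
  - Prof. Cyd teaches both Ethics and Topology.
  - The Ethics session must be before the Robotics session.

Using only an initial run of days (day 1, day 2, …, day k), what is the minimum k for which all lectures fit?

4 days

The precedence chain requires at least 2 distinct days.
With at most 2 per day and 7 lectures, at least 4 days are needed.
4 works (last occupied day: day 4): for example Topology in day 4; OS in day 2; Ethics in day 2; Networks in day 3; Logic in day 1; Robotics in day 3; Algebra in day 1.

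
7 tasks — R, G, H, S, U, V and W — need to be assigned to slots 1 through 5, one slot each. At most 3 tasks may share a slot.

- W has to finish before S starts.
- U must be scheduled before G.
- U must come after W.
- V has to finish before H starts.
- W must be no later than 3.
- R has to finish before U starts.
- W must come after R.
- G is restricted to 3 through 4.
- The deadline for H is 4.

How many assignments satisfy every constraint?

18

Splitting on H: it can be 2 (3), 3 (6), 4 (9). Listing each branch's schedules as (R, G, S, U, V, W):
H=2: (1,4,3,3,1,2) (1,4,4,3,1,2) (1,4,5,3,1,2) — 3.
H=3: (1,4,3,3,1,2) (1,4,3,3,2,2) (1,4,4,3,1,2) (1,4,4,3,2,2) (1,4,5,3,1,2) (1,4,5,3,2,2) — 6.
H=4: (1,4,3,3,1,2) (1,4,3,3,2,2) (1,4,3,3,3,2) (1,4,4,3,1,2) (1,4,4,3,2,2) (1,4,4,3,3,2) (1,4,5,3,1,2) (1,4,5,3,2,2) (1,4,5,3,3,2) — 9.
Summing: 3 + 6 + 9 = 18.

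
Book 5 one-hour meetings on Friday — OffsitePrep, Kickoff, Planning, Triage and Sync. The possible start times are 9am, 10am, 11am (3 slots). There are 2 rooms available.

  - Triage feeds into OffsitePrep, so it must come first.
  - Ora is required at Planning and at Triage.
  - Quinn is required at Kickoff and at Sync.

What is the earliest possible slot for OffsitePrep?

Precedence pushes OffsitePrep to at least 10am.
OffsitePrep at 10am is achievable: Sync -> 11am; Kickoff -> 9am; OffsitePrep -> 10am; Triage -> 9am; Planning -> 10am.

10am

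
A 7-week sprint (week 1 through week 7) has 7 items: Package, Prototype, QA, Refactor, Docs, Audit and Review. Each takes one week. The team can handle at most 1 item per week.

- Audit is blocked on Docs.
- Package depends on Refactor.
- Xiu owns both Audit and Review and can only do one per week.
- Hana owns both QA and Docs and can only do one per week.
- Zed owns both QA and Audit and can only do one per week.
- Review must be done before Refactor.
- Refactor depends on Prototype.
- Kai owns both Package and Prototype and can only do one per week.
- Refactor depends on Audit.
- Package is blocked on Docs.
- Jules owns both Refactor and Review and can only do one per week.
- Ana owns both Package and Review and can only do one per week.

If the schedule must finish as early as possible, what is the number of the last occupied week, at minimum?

week 7

The precedence chain requires at least 4 distinct weeks.
With at most 1 per week and 7 work items, at least 7 weeks are needed.
7 works (last occupied week: week 7): for example Audit in week 2; QA in week 7; Prototype in week 3; Review in week 4; Refactor in week 5; Docs in week 1; Package in week 6.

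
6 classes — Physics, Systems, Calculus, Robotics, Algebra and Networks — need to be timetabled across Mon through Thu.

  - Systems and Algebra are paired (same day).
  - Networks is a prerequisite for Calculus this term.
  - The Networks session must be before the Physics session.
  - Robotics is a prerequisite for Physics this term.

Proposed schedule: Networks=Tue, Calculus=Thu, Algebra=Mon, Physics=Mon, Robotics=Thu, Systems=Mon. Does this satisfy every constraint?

Invalid. Robotics is a prerequisite for Physics this term.

Networks is a prerequisite for Calculus this term — holds.
Systems and Algebra are paired (same day) — holds.
Robotics is a prerequisite for Physics this term — violated.
The Networks session must be before the Physics session — violated.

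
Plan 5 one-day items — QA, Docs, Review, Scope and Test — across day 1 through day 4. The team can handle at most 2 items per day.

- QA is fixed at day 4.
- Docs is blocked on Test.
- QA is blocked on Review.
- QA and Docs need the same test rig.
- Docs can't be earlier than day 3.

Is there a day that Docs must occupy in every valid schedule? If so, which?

Docs's window is day 3–day 4.
QA is fixed at day 4, and Docs can't share a day with QA.
So Docs must be day 3.

day 3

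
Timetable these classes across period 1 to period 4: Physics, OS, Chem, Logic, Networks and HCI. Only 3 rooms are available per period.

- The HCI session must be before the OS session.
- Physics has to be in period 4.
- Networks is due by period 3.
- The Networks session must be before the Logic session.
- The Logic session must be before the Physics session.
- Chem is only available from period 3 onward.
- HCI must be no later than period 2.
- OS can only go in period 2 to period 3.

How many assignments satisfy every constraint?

18

Splitting on OS: it can be period 2 (6), period 3 (12). Listing each branch's schedules as (Physics, Chem, Logic, Networks, HCI) by period number:
OS=period 2: (4,3,2,1,1) (4,3,3,1,1) (4,3,3,2,1) (4,4,2,1,1) (4,4,3,1,1) (4,4,3,2,1) — 6.
OS=period 3: (4,3,2,1,1) (4,3,2,1,2) (4,3,3,1,1) (4,3,3,1,2) (4,3,3,2,1) (4,3,3,2,2) (4,4,2,1,1) (4,4,2,1,2) (4,4,3,1,1) (4,4,3,1,2) (4,4,3,2,1) (4,4,3,2,2) — 12.
Summing: 6 + 12 = 18.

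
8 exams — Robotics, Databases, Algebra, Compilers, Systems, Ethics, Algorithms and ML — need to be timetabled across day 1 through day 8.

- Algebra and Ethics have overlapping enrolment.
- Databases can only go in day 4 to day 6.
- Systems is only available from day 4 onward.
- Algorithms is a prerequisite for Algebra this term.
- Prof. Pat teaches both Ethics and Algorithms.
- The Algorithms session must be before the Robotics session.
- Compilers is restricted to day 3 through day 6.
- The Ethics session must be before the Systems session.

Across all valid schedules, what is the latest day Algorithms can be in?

Downstream work caps Algorithms at day 7.
Algorithms at day 7 is achievable: Compilers=day 3; Ethics=day 1; Systems=day 4; Databases=day 4; Robotics=day 8; Algebra=day 8; Algorithms=day 7; ML=day 1.

day 7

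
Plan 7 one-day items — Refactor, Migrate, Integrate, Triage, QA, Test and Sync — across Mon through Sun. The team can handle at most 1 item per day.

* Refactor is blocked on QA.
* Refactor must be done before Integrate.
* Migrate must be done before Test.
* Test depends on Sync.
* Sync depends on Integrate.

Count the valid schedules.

35

Splitting on Refactor: it can be Tue (15), Wed (14), Thu (6). Listing each branch's schedules as (Migrate, Integrate, Triage, QA, Test, Sync):
Refactor=Tue: (Wed,Thu,Fri,Mon,Sun,Sat) (Wed,Thu,Sat,Mon,Sun,Fri) (Wed,Thu,Sun,Mon,Sat,Fri) (Wed,Fri,Thu,Mon,Sun,Sat) (Thu,Wed,Fri,Mon,Sun,Sat) (Thu,Wed,Sat,Mon,Sun,Fri) (Thu,Wed,Sun,Mon,Sat,Fri) (Thu,Fri,Wed,Mon,Sun,Sat) (Fri,Wed,Thu,Mon,Sun,Sat) (Fri,Wed,Sat,Mon,Sun,Thu) (Fri,Wed,Sun,Mon,Sat,Thu) (Fri,Thu,Wed,Mon,Sun,Sat) (Sat,Wed,Thu,Mon,Sun,Fri) (Sat,Wed,Fri,Mon,Sun,Thu) (Sat,Thu,Wed,Mon,Sun,Fri) — 15.
Refactor=Wed: (Mon,Thu,Fri,Tue,Sun,Sat) (Mon,Thu,Sat,Tue,Sun,Fri) (Mon,Thu,Sun,Tue,Sat,Fri) (Mon,Fri,Thu,Tue,Sun,Sat) (Tue,Thu,Fri,Mon,Sun,Sat) (Tue,Thu,Sat,Mon,Sun,Fri) (Tue,Thu,Sun,Mon,Sat,Fri) (Tue,Fri,Thu,Mon,Sun,Sat) (Thu,Fri,Mon,Tue,Sun,Sat) (Thu,Fri,Tue,Mon,Sun,Sat) (Fri,Thu,Mon,Tue,Sun,Sat) (Fri,Thu,Tue,Mon,Sun,Sat) (Sat,Thu,Mon,Tue,Sun,Fri) (Sat,Thu,Tue,Mon,Sun,Fri) — 14.
Refactor=Thu: (Mon,Fri,Tue,Wed,Sun,Sat) (Mon,Fri,Wed,Tue,Sun,Sat) (Tue,Fri,Mon,Wed,Sun,Sat) (Tue,Fri,Wed,Mon,Sun,Sat) (Wed,Fri,Mon,Tue,Sun,Sat) (Wed,Fri,Tue,Mon,Sun,Sat) — 6.
Summing: 15 + 14 + 6 = 35.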